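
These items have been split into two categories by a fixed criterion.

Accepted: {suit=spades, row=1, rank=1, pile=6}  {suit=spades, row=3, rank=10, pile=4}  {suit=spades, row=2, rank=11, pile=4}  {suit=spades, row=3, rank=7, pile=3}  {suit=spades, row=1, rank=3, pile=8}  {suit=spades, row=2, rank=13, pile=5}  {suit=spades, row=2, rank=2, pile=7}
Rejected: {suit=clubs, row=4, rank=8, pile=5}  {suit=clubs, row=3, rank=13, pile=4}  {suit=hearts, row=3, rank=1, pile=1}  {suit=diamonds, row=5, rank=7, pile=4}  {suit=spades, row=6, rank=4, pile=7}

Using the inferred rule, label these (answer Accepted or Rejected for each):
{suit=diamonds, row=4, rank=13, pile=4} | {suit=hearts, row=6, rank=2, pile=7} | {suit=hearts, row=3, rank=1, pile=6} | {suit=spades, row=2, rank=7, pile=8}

Rejected, Rejected, Rejected, Accepted

The distinguishing property — suit is spades AND row ≤ 3 — holds for all the 'Accepted' cases and none of the 'Rejected' cases.
{suit=diamonds, row=4, rank=13, pile=4}: Rejected (suit is diamonds, row = 4).
{suit=hearts, row=6, rank=2, pile=7}: Rejected (suit is hearts, row = 6).
{suit=hearts, row=3, rank=1, pile=6}: Rejected (suit is hearts, row = 3).
{suit=spades, row=2, rank=7, pile=8}: Accepted (suit is spades, row = 2).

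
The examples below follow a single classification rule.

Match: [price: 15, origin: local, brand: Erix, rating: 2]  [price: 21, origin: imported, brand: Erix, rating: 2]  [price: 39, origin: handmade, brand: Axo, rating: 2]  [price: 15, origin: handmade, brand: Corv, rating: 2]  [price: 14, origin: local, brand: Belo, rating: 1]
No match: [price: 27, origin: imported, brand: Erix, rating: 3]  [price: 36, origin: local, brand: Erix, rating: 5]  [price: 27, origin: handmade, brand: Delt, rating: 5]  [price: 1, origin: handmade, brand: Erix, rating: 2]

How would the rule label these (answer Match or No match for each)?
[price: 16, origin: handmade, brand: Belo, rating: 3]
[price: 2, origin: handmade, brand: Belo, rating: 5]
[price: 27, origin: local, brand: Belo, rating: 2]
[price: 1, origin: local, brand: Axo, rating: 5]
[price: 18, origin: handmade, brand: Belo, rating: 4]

No match, No match, Match, No match, No match

'Match' ⟺ rating ≤ 2 AND price ≥ 14.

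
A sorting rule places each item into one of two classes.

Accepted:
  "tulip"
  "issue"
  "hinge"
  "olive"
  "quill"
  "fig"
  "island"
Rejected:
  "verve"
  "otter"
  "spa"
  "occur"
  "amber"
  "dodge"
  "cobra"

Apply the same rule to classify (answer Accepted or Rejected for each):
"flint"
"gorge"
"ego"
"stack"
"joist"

Accepted, Rejected, Rejected, Rejected, Accepted

Rule: contains 'i'. This holds for each 'Accepted' example and fails for each 'Rejected' one.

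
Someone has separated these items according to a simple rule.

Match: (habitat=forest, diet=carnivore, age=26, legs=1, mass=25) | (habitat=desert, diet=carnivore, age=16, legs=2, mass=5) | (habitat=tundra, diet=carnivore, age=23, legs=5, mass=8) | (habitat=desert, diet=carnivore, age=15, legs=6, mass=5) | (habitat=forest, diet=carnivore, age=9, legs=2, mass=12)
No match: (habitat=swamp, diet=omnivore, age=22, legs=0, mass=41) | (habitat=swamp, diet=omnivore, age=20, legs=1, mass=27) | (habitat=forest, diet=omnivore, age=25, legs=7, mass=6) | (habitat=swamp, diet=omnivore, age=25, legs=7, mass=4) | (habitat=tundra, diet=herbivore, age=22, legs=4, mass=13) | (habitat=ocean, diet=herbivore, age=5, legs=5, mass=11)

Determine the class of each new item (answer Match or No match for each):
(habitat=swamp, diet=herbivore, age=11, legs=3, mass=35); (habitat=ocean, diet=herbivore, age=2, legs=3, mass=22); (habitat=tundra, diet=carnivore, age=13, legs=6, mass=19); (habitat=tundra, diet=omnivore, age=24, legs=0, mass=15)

No match, No match, Match, No match

Every 'Match' example satisfies: diet is carnivore. None of the 'No match' examples do.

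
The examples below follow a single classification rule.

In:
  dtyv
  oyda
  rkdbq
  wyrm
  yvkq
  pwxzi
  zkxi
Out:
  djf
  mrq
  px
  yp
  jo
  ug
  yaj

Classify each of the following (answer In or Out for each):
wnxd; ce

In, Out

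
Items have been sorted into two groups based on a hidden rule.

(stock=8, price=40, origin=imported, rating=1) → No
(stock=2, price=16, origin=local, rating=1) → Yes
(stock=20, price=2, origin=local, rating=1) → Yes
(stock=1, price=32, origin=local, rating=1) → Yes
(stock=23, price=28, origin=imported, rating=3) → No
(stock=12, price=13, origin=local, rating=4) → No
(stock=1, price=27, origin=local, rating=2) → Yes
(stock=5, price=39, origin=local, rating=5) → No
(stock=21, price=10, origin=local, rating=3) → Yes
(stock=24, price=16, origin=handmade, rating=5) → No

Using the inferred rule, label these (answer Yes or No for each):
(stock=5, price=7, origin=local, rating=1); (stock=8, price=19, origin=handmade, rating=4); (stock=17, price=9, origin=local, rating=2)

Rule: origin is local AND rating ≤ 3. This holds for each 'Yes' example and fails for each 'No' one.

Yes, No, Yes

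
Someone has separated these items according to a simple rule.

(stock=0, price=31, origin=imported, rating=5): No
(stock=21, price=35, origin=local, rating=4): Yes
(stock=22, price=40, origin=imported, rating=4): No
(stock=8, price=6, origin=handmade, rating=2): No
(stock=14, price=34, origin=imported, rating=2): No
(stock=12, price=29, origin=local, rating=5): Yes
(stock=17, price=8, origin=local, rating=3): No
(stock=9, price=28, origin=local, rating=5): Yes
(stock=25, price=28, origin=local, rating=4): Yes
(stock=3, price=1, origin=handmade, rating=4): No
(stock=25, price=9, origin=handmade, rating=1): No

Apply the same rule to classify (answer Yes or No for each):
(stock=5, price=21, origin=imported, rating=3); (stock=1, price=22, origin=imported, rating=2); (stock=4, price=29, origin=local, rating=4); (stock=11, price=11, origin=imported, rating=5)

No, No, Yes, No

Every 'Yes' example satisfies: origin is local AND price ≥ 9. None of the 'No' examples do.
(stock=5, price=21, origin=imported, rating=3) — origin is imported, price = 21, hence No. (stock=1, price=22, origin=imported, rating=2) — origin is imported, price = 22, hence No. (stock=4, price=29, origin=local, rating=4) — origin is local, price = 29, hence Yes. (stock=11, price=11, origin=imported, rating=5) — origin is imported, price = 11, hence No.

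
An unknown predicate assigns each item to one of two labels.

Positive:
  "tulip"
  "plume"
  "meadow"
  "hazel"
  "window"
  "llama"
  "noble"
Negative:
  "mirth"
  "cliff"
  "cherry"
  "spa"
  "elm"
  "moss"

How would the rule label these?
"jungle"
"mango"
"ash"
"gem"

Every 'Positive' example satisfies: has ≥ 2 vowels. None of the 'Negative' examples do.
"jungle": 2 vowels, passes → Positive.
"mango": 2 vowels, passes → Positive.
"ash": 1 vowel, does not pass → Negative.
"gem": 1 vowel, does not pass → Negative.

Positive, Positive, Negative, Negative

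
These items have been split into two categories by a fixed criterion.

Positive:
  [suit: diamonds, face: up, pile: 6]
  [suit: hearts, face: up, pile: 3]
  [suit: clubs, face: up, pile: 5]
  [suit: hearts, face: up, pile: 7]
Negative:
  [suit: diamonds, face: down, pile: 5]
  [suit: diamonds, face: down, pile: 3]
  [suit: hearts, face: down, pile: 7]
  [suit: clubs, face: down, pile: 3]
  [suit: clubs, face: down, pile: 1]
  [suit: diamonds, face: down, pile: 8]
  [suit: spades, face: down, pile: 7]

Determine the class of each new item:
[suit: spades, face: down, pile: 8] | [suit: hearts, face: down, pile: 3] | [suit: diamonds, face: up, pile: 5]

Every 'Positive' example satisfies: face is up. None of the 'Negative' examples do.

Negative, Negative, Positive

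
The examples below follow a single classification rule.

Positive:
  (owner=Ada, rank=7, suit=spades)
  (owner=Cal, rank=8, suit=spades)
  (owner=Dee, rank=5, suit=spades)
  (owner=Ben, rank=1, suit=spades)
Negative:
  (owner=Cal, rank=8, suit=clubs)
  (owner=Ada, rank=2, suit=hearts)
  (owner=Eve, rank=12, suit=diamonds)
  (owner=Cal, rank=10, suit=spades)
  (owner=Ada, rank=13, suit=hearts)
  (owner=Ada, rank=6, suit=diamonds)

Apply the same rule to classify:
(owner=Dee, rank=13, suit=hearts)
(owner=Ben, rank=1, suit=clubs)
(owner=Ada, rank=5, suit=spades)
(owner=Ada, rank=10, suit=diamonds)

The rule appears to be: suit is spades AND rank ≤ 8.
(owner=Dee, rank=13, suit=hearts): Negative (suit is hearts, rank = 13). (owner=Ben, rank=1, suit=clubs): Negative (suit is clubs, rank = 1). (owner=Ada, rank=5, suit=spades): Positive (suit is spades, rank = 5). (owner=Ada, rank=10, suit=diamonds): Negative (suit is diamonds, rank = 10).

Negative, Negative, Positive, Negative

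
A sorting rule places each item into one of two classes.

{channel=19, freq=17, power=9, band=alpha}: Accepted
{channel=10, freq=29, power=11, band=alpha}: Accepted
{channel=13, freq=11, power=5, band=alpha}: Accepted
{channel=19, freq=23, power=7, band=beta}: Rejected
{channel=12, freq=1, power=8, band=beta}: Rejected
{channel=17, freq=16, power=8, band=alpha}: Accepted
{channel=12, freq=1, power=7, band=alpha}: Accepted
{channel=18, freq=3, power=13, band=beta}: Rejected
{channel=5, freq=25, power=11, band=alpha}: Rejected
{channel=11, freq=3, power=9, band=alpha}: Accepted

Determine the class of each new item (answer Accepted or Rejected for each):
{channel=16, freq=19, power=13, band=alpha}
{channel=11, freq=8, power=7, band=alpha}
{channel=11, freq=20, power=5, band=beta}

Accepted, Accepted, Rejected

The rule appears to be: band is alpha AND channel ≥ 10.
{channel=16, freq=19, power=13, band=alpha} → band is alpha, channel = 16 → Accepted. {channel=11, freq=8, power=7, band=alpha} → band is alpha, channel = 11 → Accepted. {channel=11, freq=20, power=5, band=beta} → band is beta, channel = 11 → Rejected.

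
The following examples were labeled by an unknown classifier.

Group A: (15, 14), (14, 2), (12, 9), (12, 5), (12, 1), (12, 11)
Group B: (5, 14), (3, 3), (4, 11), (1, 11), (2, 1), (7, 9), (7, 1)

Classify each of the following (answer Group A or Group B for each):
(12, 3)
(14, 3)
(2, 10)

Group A, Group A, Group B

The simplest hypothesis consistent with all the labels is: first ≥ 9.
(12, 3): first 12 — fits, so Group A. (14, 3): first 14 — fits, so Group A. (2, 10): first 2 — doesn't qualify, so Group B.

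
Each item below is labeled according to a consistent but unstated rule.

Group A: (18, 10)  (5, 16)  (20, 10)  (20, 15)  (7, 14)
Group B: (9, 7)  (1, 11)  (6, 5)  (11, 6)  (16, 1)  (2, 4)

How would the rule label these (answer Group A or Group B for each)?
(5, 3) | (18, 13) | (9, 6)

Group B, Group A, Group B

One predicate separates the groups cleanly: sum ≥ 21.
(5, 3): 5+3 = 8 — doesn't qualify, so Group B.
(18, 13): 18+13 = 31 — qualifies, so Group A.
(9, 6): 9+6 = 15 — doesn't qualify, so Group B.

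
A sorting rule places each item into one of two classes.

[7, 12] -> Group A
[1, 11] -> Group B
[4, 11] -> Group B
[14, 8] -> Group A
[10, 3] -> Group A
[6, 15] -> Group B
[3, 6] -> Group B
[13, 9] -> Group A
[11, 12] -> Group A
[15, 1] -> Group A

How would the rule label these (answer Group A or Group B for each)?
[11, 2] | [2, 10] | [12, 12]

A rule that fits every label: first ≥ 7 — true of each 'Group A' example, false of each 'Group B' one.
[11, 2]: Group A (first 11).
[2, 10]: Group B (first 2).
[12, 12]: Group A (first 12).

Group A, Group B, Group A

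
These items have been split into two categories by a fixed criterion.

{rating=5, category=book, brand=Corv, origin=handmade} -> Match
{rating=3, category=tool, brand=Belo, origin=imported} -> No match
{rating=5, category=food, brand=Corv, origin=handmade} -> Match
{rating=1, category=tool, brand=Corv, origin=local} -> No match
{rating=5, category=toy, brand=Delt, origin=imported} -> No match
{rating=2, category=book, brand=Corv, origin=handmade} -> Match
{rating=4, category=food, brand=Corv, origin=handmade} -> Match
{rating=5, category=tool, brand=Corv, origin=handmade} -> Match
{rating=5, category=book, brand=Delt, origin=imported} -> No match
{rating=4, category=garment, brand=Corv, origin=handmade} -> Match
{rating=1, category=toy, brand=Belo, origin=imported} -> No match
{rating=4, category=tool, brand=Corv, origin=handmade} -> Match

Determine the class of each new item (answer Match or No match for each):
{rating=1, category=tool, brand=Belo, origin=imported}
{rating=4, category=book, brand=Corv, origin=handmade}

No match, Match

Every 'Match' example satisfies: origin is handmade. None of the 'No match' examples do.
{rating=1, category=tool, brand=Belo, origin=imported} — origin is imported, hence No match. {rating=4, category=book, brand=Corv, origin=handmade} — origin is handmade, hence Match.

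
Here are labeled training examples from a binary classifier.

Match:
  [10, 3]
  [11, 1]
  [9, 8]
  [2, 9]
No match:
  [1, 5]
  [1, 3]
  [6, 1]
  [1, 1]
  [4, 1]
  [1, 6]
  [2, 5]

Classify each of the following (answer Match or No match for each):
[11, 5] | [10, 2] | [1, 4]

Match, Match, No match

The pattern is that an item is 'Match' exactly when: sum ≥ 11.
Match: [11, 5], since 11+5 = 16.
Match: [10, 2], since 10+2 = 12.
No match: [1, 4], since 1+4 = 5.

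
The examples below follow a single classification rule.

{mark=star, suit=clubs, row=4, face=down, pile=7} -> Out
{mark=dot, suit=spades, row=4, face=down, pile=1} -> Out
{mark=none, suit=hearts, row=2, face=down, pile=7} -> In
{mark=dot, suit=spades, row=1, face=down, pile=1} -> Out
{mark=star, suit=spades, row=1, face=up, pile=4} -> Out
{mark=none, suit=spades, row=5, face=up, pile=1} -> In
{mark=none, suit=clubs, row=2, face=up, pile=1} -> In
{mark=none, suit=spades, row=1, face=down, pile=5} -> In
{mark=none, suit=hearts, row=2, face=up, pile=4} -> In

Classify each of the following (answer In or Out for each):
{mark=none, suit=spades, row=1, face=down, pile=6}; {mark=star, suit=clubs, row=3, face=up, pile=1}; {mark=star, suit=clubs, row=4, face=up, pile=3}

The rule appears to be: mark is none.
In: {mark=none, suit=spades, row=1, face=down, pile=6}, since mark is none.
Out: {mark=star, suit=clubs, row=3, face=up, pile=1}, since mark is star.
Out: {mark=star, suit=clubs, row=4, face=up, pile=3}, since mark is star.

In, Out, Out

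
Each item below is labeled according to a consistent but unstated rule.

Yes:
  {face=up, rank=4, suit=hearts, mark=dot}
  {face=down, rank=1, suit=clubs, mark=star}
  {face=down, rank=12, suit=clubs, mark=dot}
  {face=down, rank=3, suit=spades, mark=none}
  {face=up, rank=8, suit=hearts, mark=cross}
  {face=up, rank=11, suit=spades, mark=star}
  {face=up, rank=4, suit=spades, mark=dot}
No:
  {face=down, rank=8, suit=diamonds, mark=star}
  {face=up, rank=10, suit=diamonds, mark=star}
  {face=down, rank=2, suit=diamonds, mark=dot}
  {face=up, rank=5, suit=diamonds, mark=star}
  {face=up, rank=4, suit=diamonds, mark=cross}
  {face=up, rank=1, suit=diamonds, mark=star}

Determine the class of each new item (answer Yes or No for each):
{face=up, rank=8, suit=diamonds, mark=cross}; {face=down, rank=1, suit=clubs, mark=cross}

No, Yes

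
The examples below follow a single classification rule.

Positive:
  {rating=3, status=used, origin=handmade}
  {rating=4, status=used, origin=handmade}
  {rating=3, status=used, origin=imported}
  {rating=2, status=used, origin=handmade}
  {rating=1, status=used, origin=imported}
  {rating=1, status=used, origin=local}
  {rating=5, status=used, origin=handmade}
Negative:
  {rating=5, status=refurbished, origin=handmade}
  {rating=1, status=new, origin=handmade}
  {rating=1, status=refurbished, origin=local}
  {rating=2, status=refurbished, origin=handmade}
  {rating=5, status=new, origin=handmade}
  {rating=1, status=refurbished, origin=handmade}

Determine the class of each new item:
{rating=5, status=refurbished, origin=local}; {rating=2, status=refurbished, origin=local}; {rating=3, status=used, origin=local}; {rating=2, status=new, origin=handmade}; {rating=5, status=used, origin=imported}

All 'Positive' examples share one property — status is used — and every 'Negative' example lacks it.
{rating=5, status=refurbished, origin=local}: status is refurbished, fails the rule → Negative. {rating=2, status=refurbished, origin=local}: status is refurbished, fails the rule → Negative. {rating=3, status=used, origin=local}: status is used, fits → Positive. {rating=2, status=new, origin=handmade}: status is new, fails the rule → Negative. {rating=5, status=used, origin=imported}: status is used, fits → Positive.

Negative, Negative, Positive, Negative, Positive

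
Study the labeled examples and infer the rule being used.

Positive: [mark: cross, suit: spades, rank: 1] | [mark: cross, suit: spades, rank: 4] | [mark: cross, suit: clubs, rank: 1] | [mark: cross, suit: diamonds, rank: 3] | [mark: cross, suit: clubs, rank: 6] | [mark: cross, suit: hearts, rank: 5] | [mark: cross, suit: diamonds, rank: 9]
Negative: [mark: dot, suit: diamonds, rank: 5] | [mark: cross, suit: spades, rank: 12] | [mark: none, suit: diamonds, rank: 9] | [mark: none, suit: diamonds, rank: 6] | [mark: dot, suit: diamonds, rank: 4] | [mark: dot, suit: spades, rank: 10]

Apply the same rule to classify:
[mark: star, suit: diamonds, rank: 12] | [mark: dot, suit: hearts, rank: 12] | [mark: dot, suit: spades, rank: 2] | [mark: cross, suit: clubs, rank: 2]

The simplest hypothesis consistent with all the labels is: mark is cross AND rank ≤ 9.
[mark: star, suit: diamonds, rank: 12] → mark is star, rank = 12 → Negative. [mark: dot, suit: hearts, rank: 12] → mark is dot, rank = 12 → Negative. [mark: dot, suit: spades, rank: 2] → mark is dot, rank = 2 → Negative. [mark: cross, suit: clubs, rank: 2] → mark is cross, rank = 2 → Positive.

Negative, Negative, Negative, Positive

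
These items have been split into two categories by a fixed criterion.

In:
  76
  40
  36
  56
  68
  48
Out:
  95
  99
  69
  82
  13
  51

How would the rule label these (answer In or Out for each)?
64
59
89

In, Out, Out

Checking candidate rules against both groups, what survives is: multiple of 4.
64: 64 = 4·16 — matches, so In. 59: 59 = 4·14 + 3 — lacks this property, so Out. 89: 89 = 4·22 + 1 — lacks this property, so Out.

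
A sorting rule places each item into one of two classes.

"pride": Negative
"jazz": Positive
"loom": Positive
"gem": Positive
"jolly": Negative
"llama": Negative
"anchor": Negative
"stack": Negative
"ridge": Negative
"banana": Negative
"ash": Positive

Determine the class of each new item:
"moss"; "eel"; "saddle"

Every 'Positive' example satisfies: length ≤ 4. None of the 'Negative' examples do.
"moss": Positive (length 4). "eel": Positive (length 3). "saddle": Negative (length 6).

Positive, Positive, Negative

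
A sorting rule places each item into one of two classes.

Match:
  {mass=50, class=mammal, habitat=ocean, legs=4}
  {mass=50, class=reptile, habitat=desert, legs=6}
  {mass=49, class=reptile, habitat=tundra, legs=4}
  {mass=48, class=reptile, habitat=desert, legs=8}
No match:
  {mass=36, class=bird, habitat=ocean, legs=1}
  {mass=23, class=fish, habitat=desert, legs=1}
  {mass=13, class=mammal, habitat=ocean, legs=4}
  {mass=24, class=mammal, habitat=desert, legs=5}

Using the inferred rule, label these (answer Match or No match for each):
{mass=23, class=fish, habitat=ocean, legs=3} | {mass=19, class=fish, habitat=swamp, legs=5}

Every 'Match' example satisfies: mass ≥ 48. None of the 'No match' examples do.

No match, No match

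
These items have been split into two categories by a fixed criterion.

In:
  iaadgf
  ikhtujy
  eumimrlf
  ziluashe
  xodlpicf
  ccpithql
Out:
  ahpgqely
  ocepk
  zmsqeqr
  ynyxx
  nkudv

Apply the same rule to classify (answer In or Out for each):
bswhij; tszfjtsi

One predicate separates the groups cleanly: contains 'i'.
In: bswhij, since has 'i'.
In: tszfjtsi, since has 'i'.

In, In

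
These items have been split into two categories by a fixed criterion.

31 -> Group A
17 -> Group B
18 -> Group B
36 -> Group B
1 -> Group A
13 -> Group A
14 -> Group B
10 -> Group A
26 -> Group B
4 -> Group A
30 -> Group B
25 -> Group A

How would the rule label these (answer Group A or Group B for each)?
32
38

Group B, Group B

The distinguishing property — ≡ 1 (mod 3) — holds for all the 'Group A' cases and none of the 'Group B' cases.
Group B: 32, since 32 mod 3 = 2. Group B: 38, since 38 mod 3 = 2.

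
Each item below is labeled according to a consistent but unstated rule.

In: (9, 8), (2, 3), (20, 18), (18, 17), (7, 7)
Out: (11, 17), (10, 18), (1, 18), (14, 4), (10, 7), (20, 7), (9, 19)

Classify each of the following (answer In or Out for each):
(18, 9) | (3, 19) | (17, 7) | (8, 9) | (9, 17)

Out, Out, Out, In, Out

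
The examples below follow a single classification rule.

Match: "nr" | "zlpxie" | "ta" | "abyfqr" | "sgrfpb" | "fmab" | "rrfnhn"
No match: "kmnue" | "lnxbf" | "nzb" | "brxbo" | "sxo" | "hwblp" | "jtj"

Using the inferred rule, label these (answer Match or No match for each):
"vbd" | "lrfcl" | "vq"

The distinguishing property — even length — holds for all the 'Match' cases and none of the 'No match' cases.

No match, No match, Match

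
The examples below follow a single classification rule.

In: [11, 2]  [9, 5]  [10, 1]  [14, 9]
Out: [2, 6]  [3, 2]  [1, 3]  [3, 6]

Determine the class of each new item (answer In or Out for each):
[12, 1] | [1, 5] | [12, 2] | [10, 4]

In, Out, In, In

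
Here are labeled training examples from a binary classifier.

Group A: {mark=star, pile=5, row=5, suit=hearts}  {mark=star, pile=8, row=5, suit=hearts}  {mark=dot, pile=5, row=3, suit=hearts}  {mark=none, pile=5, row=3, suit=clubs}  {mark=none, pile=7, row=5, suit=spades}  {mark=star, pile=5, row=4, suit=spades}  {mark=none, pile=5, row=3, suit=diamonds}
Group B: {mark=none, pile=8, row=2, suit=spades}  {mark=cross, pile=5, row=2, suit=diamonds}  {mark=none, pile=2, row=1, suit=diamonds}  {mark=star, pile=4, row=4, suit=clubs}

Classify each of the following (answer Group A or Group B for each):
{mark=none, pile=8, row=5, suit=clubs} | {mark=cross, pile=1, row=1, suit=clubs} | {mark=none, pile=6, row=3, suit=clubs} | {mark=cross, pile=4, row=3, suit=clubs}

A rule that fits every label: row ≥ 3 AND pile ≥ 5 — true of each 'Group A' example, false of each 'Group B' one.
{mark=none, pile=8, row=5, suit=clubs}: row = 5, pile = 8, fits → Group A. {mark=cross, pile=1, row=1, suit=clubs}: row = 1, pile = 1, fails this test → Group B. {mark=none, pile=6, row=3, suit=clubs}: row = 3, pile = 6, fits → Group A. {mark=cross, pile=4, row=3, suit=clubs}: row = 3, pile = 4, fails this test → Group B.

Group A, Group B, Group A, Group B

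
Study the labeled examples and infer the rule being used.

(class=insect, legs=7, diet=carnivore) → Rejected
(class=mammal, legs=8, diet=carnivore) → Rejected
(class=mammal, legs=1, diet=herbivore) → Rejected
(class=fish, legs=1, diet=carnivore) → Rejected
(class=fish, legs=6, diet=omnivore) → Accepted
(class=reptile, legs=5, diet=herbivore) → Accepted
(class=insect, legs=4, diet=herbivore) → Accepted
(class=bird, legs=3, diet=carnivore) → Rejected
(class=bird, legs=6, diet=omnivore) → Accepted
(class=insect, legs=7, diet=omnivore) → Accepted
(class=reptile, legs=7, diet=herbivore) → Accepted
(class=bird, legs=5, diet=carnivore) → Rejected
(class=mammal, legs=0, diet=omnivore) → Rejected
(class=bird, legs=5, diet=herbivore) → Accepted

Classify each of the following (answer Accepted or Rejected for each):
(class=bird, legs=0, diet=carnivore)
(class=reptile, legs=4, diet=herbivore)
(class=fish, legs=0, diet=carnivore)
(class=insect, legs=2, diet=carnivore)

A rule that fits every label: diet is not carnivore AND legs ≥ 3 — true of each 'Accepted' example, false of each 'Rejected' one.

Rejected, Accepted, Rejected, Rejected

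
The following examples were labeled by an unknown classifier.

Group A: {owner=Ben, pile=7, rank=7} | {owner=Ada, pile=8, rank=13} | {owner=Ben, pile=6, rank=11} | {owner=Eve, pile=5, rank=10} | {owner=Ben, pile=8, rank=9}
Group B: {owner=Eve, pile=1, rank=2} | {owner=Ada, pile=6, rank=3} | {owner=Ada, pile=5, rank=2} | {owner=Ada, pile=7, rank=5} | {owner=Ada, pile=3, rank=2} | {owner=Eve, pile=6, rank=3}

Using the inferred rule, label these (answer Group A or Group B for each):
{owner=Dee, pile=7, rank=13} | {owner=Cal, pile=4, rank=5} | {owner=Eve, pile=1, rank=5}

The rule appears to be: rank ≥ 7.
{owner=Dee, pile=7, rank=13} → rank = 13 → Group A.
{owner=Cal, pile=4, rank=5} → rank = 5 → Group B.
{owner=Eve, pile=1, rank=5} → rank = 5 → Group B.

Group A, Group B, Group B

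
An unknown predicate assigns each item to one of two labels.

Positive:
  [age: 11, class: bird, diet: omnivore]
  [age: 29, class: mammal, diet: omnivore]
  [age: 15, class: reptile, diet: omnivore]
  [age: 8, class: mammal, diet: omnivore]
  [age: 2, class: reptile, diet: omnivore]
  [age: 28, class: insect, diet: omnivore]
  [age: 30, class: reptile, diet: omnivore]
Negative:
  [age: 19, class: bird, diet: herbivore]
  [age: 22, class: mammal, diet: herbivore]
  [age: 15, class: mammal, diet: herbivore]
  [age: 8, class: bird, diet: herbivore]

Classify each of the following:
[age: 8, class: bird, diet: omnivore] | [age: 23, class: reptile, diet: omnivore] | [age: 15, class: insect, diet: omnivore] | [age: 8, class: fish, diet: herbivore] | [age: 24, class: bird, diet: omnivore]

Positive, Positive, Positive, Negative, Positive

A rule that fits every label: diet is omnivore — true of each 'Positive' example, false of each 'Negative' one.
[age: 8, class: bird, diet: omnivore] → diet is omnivore → Positive.
[age: 23, class: reptile, diet: omnivore] → diet is omnivore → Positive.
[age: 15, class: insect, diet: omnivore] → diet is omnivore → Positive.
[age: 8, class: fish, diet: herbivore] → diet is herbivore → Negative.
[age: 24, class: bird, diet: omnivore] → diet is omnivore → Positive.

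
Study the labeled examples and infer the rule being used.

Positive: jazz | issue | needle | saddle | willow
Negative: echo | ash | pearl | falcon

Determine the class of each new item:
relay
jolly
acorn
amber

A rule that fits every label: has a double letter — true of each 'Positive' example, false of each 'Negative' one.

Negative, Positive, Negative, Negative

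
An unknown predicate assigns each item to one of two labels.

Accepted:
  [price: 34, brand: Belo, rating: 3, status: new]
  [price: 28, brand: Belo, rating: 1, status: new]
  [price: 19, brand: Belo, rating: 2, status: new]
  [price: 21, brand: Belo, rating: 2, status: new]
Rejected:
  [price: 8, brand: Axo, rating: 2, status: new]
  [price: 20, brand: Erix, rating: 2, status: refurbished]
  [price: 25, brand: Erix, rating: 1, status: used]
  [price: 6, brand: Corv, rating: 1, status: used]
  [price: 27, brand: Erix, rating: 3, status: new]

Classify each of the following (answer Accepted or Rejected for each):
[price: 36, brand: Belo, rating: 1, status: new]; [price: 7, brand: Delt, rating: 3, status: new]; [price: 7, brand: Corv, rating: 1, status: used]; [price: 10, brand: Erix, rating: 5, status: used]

Accepted, Rejected, Rejected, Rejected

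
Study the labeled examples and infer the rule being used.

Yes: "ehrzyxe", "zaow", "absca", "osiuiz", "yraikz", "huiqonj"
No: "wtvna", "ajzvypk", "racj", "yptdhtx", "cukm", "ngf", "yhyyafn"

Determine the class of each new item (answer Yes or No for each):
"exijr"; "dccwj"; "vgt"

One predicate separates the groups cleanly: has ≥ 2 vowels.
"exijr" → 2 vowels → Yes.
"dccwj" → 0 vowels → No.
"vgt" → 0 vowels → No.

Yes, No, No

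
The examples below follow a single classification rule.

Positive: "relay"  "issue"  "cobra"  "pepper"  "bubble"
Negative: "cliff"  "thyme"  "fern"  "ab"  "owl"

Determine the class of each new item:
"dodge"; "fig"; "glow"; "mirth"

Positive, Negative, Negative, Negative

All 'Positive' examples share one property — has ≥ 2 vowels — and every 'Negative' example lacks it.
"dodge": 2 vowels, meets the rule → Positive.
"fig": 1 vowel, doesn't qualify → Negative.
"glow": 1 vowel, doesn't qualify → Negative.
"mirth": 1 vowel, doesn't qualify → Negative.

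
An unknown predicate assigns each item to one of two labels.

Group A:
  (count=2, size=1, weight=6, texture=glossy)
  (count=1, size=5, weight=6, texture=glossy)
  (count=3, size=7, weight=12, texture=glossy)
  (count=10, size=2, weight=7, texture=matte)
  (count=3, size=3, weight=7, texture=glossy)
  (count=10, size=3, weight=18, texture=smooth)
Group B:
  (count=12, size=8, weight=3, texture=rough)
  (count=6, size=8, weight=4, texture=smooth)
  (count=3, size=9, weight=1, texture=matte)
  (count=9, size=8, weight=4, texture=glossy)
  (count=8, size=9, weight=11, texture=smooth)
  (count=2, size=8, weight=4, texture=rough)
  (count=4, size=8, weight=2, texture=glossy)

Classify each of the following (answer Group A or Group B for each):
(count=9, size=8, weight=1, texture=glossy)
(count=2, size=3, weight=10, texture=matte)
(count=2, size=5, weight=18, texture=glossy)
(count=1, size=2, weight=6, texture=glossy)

Group B, Group A, Group A, Group A

The simplest hypothesis consistent with all the labels is: size ≤ 7.
(count=9, size=8, weight=1, texture=glossy) — size = 8, hence Group B.
(count=2, size=3, weight=10, texture=matte) — size = 3, hence Group A.
(count=2, size=5, weight=18, texture=glossy) — size = 5, hence Group A.
(count=1, size=2, weight=6, texture=glossy) — size = 2, hence Group A.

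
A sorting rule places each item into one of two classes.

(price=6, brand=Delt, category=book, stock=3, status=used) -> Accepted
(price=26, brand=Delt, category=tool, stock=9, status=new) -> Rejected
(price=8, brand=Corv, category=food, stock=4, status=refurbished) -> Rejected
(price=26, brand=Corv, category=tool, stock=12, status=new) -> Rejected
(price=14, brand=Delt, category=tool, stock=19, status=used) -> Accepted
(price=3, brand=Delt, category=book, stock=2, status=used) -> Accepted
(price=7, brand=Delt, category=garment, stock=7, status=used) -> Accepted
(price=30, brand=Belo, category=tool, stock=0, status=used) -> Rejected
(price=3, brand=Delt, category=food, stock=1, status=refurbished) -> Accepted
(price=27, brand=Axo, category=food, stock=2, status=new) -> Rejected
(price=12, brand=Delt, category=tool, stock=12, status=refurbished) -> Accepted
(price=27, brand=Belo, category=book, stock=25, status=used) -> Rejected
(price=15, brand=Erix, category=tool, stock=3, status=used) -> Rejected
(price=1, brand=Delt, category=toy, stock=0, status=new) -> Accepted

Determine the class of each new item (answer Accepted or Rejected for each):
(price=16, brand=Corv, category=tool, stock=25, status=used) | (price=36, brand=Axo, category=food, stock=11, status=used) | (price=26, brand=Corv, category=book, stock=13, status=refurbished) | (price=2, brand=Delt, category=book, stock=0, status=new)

Every 'Accepted' example satisfies: brand is Delt AND price ≤ 14. None of the 'Rejected' examples do.
(price=16, brand=Corv, category=tool, stock=25, status=used): Rejected (brand is Corv, price = 16).
(price=36, brand=Axo, category=food, stock=11, status=used): Rejected (brand is Axo, price = 36).
(price=26, brand=Corv, category=book, stock=13, status=refurbished): Rejected (brand is Corv, price = 26).
(price=2, brand=Delt, category=book, stock=0, status=new): Accepted (brand is Delt, price = 2).

Rejected, Rejected, Rejected, Accepted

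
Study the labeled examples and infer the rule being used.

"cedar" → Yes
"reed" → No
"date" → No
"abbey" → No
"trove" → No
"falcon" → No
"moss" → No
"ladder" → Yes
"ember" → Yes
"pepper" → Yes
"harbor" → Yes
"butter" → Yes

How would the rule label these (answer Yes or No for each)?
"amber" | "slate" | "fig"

The common property of the 'Yes' items is: ends with 'r'. No 'No' item has it.
Yes: "amber", since ends with 'r'.
No: "slate", since ends with 'e'.
No: "fig", since ends with 'g'.

Yes, No, No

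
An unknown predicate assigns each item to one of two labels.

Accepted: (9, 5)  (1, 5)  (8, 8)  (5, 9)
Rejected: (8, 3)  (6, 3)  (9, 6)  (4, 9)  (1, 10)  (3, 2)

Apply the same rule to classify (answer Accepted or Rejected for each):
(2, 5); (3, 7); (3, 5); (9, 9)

Rejected, Accepted, Accepted, Accepted

Checking candidate rules against both groups, what survives is: sum is even.
(2, 5) → 2+5 = 7 → Rejected. (3, 7) → 3+7 = 10 → Accepted. (3, 5) → 3+5 = 8 → Accepted. (9, 9) → 9+9 = 18 → Accepted.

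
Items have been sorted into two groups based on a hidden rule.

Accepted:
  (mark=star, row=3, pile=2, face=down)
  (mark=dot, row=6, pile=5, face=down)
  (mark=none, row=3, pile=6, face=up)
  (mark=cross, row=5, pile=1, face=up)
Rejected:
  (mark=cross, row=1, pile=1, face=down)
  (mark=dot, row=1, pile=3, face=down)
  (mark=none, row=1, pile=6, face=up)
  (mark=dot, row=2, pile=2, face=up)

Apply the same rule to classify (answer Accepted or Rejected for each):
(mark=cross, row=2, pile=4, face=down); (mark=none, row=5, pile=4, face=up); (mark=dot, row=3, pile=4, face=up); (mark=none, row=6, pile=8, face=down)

One predicate separates the groups cleanly: row ≥ 3.

Rejected, Accepted, Accepted, Accepted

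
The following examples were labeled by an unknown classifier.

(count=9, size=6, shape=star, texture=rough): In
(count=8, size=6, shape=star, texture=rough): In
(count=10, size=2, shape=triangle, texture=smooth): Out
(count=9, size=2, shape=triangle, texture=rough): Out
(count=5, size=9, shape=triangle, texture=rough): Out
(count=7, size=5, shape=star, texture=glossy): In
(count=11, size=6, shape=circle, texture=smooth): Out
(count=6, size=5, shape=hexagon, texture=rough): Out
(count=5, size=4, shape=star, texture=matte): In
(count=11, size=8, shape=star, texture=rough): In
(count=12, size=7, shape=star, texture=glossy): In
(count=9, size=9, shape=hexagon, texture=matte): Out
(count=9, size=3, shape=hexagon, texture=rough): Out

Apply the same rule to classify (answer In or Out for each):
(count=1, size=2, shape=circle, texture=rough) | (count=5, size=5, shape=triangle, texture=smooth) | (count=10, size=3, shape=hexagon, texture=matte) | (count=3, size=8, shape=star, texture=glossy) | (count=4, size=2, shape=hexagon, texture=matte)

Out, Out, Out, In, Out

The distinguishing property — shape is star — holds for all the 'In' cases and none of the 'Out' cases.
(count=1, size=2, shape=circle, texture=rough): shape is circle — does not fit, so Out.
(count=5, size=5, shape=triangle, texture=smooth): shape is triangle — does not fit, so Out.
(count=10, size=3, shape=hexagon, texture=matte): shape is hexagon — does not fit, so Out.
(count=3, size=8, shape=star, texture=glossy): shape is star — satisfies this, so In.
(count=4, size=2, shape=hexagon, texture=matte): shape is hexagon — does not fit, so Out.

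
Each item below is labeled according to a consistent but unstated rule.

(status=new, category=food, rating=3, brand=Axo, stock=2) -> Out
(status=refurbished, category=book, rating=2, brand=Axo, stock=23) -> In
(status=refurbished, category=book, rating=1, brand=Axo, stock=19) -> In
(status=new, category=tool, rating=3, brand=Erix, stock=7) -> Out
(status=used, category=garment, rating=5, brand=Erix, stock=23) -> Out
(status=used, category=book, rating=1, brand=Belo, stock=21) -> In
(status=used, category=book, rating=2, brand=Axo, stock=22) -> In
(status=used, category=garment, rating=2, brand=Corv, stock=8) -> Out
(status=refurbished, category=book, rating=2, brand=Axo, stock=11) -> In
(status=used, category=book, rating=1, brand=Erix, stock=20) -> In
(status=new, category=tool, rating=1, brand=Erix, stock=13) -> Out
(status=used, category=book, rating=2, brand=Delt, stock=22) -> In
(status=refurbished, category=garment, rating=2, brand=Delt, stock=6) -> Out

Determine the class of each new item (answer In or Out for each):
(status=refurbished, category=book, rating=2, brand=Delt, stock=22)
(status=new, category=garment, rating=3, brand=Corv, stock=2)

In, Out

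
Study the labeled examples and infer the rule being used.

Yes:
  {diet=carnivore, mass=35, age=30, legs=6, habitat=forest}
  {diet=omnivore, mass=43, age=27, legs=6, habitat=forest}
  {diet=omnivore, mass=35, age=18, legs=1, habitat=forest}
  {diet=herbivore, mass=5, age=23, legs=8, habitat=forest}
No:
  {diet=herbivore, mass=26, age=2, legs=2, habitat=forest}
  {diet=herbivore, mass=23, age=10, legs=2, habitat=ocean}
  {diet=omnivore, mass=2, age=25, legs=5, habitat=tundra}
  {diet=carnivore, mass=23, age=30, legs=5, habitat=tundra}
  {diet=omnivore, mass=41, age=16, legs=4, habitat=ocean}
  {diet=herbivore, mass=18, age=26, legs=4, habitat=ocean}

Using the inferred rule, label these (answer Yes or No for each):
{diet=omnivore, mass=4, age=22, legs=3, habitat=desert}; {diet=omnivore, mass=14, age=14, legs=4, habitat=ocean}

No, No

The simplest hypothesis consistent with all the labels is: habitat is forest AND age ≥ 10.
{diet=omnivore, mass=4, age=22, legs=3, habitat=desert} → habitat is desert, age = 22 → No. {diet=omnivore, mass=14, age=14, legs=4, habitat=ocean} → habitat is ocean, age = 14 → No.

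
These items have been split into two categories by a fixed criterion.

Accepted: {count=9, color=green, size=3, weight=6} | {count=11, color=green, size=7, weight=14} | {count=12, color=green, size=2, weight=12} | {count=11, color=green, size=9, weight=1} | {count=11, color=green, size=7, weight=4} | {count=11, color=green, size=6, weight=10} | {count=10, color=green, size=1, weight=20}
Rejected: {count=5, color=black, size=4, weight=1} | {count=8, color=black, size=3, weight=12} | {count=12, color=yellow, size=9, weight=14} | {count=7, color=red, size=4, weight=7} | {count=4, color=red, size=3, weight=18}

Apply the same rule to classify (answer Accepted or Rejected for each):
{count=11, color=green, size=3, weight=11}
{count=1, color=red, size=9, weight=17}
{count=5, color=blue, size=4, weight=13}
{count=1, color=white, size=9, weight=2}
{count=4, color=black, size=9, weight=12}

The common property of the 'Accepted' items is: color is green. No 'Rejected' item has it.

Accepted, Rejected, Rejected, Rejected, Rejected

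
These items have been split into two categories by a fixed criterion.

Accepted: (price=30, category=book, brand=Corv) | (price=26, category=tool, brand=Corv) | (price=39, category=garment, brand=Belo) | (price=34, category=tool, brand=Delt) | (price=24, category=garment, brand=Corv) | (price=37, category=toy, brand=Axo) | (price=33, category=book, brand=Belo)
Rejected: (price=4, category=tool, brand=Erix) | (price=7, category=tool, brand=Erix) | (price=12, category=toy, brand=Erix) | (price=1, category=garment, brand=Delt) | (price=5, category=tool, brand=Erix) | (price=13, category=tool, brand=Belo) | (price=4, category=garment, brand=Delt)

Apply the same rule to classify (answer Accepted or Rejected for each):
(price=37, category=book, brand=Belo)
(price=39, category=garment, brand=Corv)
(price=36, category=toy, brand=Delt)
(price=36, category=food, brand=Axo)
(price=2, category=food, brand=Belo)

Accepted, Accepted, Accepted, Accepted, Rejected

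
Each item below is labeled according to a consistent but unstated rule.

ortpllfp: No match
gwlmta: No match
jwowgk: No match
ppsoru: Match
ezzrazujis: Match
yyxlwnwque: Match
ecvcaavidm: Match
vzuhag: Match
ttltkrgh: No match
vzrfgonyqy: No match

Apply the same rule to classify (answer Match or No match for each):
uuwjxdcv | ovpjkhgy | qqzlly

The pattern is that an item is 'Match' exactly when: has ≥ 2 vowels.
uuwjxdcv: 2 vowels — satisfies this, so Match.
ovpjkhgy: 1 vowel — fails this test, so No match.
qqzlly: 0 vowels — fails this test, so No match.

Match, No match, No match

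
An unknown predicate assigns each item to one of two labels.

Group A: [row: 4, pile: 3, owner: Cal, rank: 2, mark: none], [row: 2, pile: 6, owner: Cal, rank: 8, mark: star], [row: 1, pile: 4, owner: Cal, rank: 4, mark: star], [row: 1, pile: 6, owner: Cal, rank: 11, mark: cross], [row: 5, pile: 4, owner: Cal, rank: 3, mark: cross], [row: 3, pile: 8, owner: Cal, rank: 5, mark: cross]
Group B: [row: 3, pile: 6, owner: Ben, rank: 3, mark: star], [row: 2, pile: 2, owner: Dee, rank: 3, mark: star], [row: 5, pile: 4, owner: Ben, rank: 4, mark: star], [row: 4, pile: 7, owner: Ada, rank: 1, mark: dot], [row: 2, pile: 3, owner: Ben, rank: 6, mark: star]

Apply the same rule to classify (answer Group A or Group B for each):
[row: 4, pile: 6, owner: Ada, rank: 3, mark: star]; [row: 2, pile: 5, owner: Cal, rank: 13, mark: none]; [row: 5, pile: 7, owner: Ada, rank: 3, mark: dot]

Group B, Group A, Group B

'Group A' ⟺ owner is Cal.
Group B: [row: 4, pile: 6, owner: Ada, rank: 3, mark: star], since owner is Ada.
Group A: [row: 2, pile: 5, owner: Cal, rank: 13, mark: none], since owner is Cal.
Group B: [row: 5, pile: 7, owner: Ada, rank: 3, mark: dot], since owner is Ada.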